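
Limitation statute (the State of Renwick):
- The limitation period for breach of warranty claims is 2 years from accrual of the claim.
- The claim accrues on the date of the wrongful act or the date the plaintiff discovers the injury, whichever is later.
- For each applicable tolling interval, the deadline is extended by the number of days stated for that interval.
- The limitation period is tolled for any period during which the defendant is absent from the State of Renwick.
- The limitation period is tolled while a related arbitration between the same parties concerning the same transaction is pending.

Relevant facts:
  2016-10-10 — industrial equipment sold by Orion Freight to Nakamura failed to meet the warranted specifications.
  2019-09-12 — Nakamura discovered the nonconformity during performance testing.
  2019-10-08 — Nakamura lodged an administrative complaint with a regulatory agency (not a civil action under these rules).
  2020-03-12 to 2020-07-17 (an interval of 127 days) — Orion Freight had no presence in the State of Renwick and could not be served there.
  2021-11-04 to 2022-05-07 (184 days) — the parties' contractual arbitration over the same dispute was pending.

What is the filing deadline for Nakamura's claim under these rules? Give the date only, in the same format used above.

2022-07-20

Taking the later of the act (2016-10-10) and discovery (2019-09-12), the claim accrued on 2019-09-12.
2 years from 2019-09-12 is 2021-09-12.
Because the defendant's absence from the jurisdiction ran from 2020-03-12 to 2020-07-17, the deadline is extended by 127 days to 2022-01-17.
Because the pending related arbitration ran from 2021-11-04 to 2022-05-07, the deadline is extended by 184 days to 2022-07-20.
None of the other events listed affects the running of the period under the stated rules.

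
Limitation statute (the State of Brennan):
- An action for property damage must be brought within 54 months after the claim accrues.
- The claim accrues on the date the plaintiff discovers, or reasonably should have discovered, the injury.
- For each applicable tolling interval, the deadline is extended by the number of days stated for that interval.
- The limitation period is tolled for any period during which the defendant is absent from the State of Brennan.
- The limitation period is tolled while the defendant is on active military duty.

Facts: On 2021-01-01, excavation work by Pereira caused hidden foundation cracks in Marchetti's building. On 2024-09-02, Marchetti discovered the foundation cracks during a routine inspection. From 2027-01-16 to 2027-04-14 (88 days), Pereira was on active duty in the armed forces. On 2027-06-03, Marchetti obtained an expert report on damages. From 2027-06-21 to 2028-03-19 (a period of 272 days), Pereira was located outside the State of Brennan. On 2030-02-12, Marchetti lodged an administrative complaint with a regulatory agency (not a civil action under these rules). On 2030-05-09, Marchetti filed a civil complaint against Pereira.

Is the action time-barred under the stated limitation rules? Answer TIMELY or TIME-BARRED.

The claim did not accrue until Marchetti discovered the injury on 2024-09-02; the 2021-01-01 act date does not start the clock under the stated rule.
The untolled deadline — 54 months after 2024-09-02 — is 2029-03-02.
The period was tolled for 88 days by the defendant's active military service (2027-01-16 to 2027-04-14), pushing the deadline to 2029-05-29.
The defendant's absence from the jurisdiction from 2027-06-21 to 2028-03-19 tolled the period for 272 days, extending the deadline to 2030-02-25.
None of the other events listed affects the running of the period under the stated rules.
Filing on 2030-05-09 missed the 2030-02-25 deadline — the action is time-barred.

TIME-BARRED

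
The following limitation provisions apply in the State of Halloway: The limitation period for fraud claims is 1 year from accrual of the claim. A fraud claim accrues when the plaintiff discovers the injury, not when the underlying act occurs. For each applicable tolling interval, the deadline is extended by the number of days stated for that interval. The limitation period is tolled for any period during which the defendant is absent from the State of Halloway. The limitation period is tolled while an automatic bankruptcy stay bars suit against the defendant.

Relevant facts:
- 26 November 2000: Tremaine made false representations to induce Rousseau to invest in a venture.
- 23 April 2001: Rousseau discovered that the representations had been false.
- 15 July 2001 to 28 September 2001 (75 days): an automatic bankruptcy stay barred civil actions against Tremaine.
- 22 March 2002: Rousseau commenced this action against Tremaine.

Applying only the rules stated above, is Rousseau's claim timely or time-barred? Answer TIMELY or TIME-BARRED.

Under the discovery rule, the claim accrued on 23 April 2001, when Rousseau discovered the injury — not on the 26 November 2000 date of the underlying act.
1 year from 23 April 2001 is 23 April 2002.
Because the automatic bankruptcy stay ran from 15 July 2001 to 28 September 2001, the deadline is extended by 75 days to 7 July 2002.
Rousseau filed on 22 March 2002, before the 7 July 2002 deadline, so the action is timely.

TIMELY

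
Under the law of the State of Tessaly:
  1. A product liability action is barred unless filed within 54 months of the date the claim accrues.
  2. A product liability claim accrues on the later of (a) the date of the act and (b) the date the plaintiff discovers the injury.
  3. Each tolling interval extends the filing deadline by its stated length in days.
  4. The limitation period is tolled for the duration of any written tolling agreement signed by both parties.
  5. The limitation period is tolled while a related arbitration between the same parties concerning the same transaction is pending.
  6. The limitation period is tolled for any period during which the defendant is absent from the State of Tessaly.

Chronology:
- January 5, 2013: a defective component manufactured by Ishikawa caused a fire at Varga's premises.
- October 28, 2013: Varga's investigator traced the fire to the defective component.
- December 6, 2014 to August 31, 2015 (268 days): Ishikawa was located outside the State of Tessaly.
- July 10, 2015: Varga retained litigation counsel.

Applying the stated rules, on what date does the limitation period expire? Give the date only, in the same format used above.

The claim accrued on October 28, 2013 — the later of the January 5, 2013 act and the October 28, 2013 discovery.
The untolled deadline — 54 months after October 28, 2013 — is April 28, 2018.
Because the defendant's absence from the jurisdiction ran from December 6, 2014 to August 31, 2015, the deadline is extended by 268 days to January 21, 2019.
The other events in the timeline have no effect on the limitation period under the stated rules.

January 21, 2019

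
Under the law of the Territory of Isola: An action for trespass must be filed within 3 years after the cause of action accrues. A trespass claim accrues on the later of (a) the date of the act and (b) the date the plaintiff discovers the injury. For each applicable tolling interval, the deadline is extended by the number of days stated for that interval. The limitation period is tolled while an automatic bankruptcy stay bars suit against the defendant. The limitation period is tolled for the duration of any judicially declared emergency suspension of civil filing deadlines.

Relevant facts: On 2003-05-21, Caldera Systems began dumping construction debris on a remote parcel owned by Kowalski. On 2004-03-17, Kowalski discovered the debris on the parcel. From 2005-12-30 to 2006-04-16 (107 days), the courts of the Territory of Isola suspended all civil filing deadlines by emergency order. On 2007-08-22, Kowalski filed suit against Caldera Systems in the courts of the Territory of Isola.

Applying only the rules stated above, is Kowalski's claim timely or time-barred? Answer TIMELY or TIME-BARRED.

The claim accrued on 2004-03-17 — the later of the 2003-05-21 act and the 2004-03-17 discovery.
3 years from 2004-03-17 is 2007-03-17.
The emergency suspension of filing deadlines from 2005-12-30 to 2006-04-16 tolled the period for 107 days, extending the deadline to 2007-07-02.
The 2007-08-22 filing falls after the 2007-07-02 deadline; the claim is time-barred.

TIME-BARRED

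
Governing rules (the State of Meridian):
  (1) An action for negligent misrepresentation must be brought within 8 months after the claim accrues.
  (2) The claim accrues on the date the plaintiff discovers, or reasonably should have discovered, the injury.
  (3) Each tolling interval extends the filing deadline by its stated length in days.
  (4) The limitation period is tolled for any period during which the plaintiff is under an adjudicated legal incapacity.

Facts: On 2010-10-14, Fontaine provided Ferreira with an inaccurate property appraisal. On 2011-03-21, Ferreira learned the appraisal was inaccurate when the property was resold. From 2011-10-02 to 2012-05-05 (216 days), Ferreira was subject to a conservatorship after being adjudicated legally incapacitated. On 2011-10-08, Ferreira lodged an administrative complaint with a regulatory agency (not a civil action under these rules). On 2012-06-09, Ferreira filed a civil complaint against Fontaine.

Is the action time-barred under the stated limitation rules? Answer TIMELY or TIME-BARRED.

TIMELY

Under the discovery rule, the claim accrued on 2011-03-21, when Ferreira discovered the injury — not on the 2010-10-14 date of the underlying act.
8 months from 2011-03-21 is 2011-11-21.
Because the plaintiff's legal incapacity ran from 2011-10-02 to 2012-05-05, the deadline is extended by 216 days to 2012-06-24.
Nothing else in the chronology tolls or restarts the period.
The 2012-06-09 filing precedes the 2012-06-24 deadline; the claim is timely.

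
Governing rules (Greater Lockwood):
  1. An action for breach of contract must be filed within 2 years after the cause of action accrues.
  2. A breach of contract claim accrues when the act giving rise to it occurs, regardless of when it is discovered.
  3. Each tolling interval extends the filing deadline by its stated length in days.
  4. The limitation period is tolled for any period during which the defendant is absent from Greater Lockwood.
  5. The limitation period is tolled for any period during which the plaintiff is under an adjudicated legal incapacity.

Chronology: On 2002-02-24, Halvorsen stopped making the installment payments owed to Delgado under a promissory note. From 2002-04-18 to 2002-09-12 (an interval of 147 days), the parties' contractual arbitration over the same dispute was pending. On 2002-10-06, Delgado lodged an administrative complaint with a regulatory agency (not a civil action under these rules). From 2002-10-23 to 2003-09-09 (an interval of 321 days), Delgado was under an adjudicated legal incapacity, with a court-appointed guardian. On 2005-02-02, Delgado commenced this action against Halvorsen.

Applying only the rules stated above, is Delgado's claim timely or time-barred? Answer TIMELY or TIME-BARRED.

TIME-BARRED

The claim accrued on 2002-02-24, when the wrongful act occurred.
Adding the 2 years base period to 2002-02-24 gives a deadline of 2004-02-24, before any tolling.
Because the plaintiff's legal incapacity ran from 2002-10-23 to 2003-09-09, the deadline is extended by 321 days to 2005-01-10.
Although a pending arbitration ran from 2002-04-18 to 2002-09-12, the stated rules do not make that a tolling event, so it is disregarded.
The other events in the timeline have no effect on the limitation period under the stated rules.
Delgado filed on 2005-02-02, after the 2005-01-10 deadline, so the action is time-barred.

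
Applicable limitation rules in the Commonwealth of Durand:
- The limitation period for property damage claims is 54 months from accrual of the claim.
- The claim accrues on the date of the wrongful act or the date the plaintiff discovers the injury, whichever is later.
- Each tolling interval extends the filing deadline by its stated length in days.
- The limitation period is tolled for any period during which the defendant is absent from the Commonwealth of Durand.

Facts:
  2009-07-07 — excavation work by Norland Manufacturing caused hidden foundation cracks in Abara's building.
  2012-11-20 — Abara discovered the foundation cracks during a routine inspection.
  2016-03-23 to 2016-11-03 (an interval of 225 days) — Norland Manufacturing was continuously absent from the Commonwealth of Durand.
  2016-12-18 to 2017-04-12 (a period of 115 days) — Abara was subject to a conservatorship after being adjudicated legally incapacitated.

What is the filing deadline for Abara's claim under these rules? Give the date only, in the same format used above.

2017-12-31

Because discovery on 2012-11-20 post-dates the 2009-07-07 act, accrual under the later-of rule falls on 2012-11-20.
Adding the 54 months base period to 2012-11-20 gives a deadline of 2017-05-20, before any tolling.
The period was tolled for 225 days by the defendant's absence from the jurisdiction (2016-03-23 to 2016-11-03), pushing the deadline to 2017-12-31.
Although the plaintiff's incapacity ran from 2016-12-18 to 2017-04-12, the stated rules do not make that a tolling event, so it is disregarded.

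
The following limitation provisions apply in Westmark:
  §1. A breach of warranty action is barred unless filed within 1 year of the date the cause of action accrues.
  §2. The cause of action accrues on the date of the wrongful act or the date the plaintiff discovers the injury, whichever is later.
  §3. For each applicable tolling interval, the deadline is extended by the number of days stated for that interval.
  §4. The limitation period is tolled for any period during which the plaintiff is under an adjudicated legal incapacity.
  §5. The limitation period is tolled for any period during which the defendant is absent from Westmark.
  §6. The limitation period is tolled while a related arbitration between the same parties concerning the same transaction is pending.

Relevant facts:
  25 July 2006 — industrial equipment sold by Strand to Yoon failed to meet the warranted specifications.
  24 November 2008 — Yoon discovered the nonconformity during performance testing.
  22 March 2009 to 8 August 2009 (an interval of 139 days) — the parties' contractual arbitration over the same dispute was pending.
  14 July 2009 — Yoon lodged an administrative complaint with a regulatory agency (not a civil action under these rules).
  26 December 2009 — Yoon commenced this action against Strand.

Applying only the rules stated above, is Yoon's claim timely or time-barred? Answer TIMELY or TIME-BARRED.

TIMELY

Taking the later of the act (25 July 2006) and discovery (24 November 2008), the claim accrued on 24 November 2008.
The untolled deadline — 1 year after 24 November 2008 — is 24 November 2009.
The pending related arbitration from 22 March 2009 to 8 August 2009 tolled the period for 139 days, extending the deadline to 12 April 2010.
None of the other events listed affects the running of the period under the stated rules.
Filing on 26 December 2009 beat the 12 April 2010 deadline — the action is timely.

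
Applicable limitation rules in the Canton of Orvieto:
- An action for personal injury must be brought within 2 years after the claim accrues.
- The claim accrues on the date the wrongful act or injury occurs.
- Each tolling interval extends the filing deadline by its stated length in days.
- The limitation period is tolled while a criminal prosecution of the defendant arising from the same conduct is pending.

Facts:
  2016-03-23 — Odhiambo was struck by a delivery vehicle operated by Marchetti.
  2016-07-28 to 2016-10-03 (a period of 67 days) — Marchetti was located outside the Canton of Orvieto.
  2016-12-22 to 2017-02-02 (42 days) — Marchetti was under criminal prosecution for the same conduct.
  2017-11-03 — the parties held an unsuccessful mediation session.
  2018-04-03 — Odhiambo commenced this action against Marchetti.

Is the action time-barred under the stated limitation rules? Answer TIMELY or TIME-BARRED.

The limitation period began to run on 2016-03-23.
The untolled deadline — 2 years after 2016-03-23 — is 2018-03-23.
Because the pending criminal prosecution ran from 2016-12-22 to 2017-02-02, the deadline is extended by 42 days to 2018-05-04.
Although the defendant's absence ran from 2016-07-28 to 2016-10-03, the stated rules do not make that a tolling event, so it is disregarded.
The other events in the timeline have no effect on the limitation period under the stated rules.
Filing on 2018-04-03 beat the 2018-05-04 deadline — the action is timely.

TIMELY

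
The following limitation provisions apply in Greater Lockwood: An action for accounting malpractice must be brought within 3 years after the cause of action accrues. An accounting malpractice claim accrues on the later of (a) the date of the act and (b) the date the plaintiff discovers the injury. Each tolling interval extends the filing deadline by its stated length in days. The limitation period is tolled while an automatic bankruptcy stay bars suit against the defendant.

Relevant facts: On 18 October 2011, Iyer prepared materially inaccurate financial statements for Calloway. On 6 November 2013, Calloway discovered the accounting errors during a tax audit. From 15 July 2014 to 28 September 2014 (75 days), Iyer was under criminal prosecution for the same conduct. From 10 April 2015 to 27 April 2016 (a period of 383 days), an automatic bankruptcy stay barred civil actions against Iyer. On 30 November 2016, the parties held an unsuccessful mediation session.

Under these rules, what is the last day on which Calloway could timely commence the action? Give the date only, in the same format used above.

The claim accrued on 6 November 2013 — the later of the 18 October 2011 act and the 6 November 2013 discovery.
Adding the 3 years base period to 6 November 2013 gives a deadline of 6 November 2016, before any tolling.
The period was tolled for 383 days by the automatic bankruptcy stay (10 April 2015 to 27 April 2016), pushing the deadline to 24 November 2017.
Although a criminal prosecution ran from 15 July 2014 to 28 September 2014, the stated rules do not make that a tolling event, so it is disregarded.
The other events in the timeline have no effect on the limitation period under the stated rules.

24 November 2017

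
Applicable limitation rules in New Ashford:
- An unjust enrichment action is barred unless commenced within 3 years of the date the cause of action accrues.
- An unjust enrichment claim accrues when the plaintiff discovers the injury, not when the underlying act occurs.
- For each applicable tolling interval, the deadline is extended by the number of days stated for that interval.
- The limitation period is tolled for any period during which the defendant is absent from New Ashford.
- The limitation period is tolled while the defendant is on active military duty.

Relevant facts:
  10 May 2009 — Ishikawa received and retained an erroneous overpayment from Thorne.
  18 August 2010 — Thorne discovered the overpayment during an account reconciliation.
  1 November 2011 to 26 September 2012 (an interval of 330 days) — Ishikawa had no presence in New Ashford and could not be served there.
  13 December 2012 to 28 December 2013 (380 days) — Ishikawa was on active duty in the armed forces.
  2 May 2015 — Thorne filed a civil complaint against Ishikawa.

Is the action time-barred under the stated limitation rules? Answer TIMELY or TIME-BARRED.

The claim did not accrue until Thorne discovered the injury on 18 August 2010; the 10 May 2009 act date does not start the clock under the stated rule.
3 years from 18 August 2010 is 18 August 2013.
The defendant's absence from the jurisdiction from 1 November 2011 to 26 September 2012 tolled the period for 330 days, extending the deadline to 14 July 2014.
The period was tolled for 380 days by the defendant's active military service (13 December 2012 to 28 December 2013), pushing the deadline to 29 July 2015.
Filing on 2 May 2015 beat the 29 July 2015 deadline — the action is timely.

TIMELY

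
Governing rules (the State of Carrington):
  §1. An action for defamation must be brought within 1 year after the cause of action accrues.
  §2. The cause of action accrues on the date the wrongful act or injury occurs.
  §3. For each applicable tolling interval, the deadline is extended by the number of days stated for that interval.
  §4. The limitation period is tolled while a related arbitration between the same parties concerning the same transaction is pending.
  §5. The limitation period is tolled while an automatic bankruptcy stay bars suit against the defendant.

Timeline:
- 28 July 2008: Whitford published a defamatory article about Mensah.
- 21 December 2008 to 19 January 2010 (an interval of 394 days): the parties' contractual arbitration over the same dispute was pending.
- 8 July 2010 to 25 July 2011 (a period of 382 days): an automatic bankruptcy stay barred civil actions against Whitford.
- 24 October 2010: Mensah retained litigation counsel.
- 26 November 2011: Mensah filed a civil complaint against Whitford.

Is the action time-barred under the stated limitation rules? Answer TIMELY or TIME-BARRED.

The limitation period began to run on 28 July 2008.
1 year from 28 July 2008 is 28 July 2009.
The period was tolled for 394 days by the pending related arbitration (21 December 2008 to 19 January 2010), pushing the deadline to 26 August 2010.
Because the automatic bankruptcy stay ran from 8 July 2010 to 25 July 2011, the deadline is extended by 382 days to 12 September 2011.
The other events in the timeline have no effect on the limitation period under the stated rules.
Filing on 26 November 2011 missed the 12 September 2011 deadline — the action is time-barred.

TIME-BARRED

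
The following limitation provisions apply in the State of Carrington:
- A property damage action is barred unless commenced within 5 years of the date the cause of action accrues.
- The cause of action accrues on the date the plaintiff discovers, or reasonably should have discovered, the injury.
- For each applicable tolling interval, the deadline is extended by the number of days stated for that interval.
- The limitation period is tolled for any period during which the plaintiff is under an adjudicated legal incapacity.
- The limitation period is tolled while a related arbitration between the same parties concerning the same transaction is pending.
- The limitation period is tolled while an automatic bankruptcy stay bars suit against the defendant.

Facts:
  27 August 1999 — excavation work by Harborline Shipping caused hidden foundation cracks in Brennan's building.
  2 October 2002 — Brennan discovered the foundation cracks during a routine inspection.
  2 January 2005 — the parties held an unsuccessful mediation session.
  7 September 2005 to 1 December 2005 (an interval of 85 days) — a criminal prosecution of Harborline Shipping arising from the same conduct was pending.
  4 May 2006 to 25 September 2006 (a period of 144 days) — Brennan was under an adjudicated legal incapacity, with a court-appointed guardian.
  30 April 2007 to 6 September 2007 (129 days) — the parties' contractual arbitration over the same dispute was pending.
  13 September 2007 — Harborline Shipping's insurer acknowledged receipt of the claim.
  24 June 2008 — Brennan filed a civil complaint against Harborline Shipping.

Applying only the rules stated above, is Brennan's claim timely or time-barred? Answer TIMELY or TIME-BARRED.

TIMELY

Accrual is tied to discovery, so the period began on 2 October 2002 rather than on 27 August 1999 when the act occurred.
5 years from 2 October 2002 is 2 October 2007.
The period was tolled for 144 days by the plaintiff's legal incapacity (4 May 2006 to 25 September 2006), pushing the deadline to 23 February 2008.
The pending related arbitration from 30 April 2007 to 6 September 2007 tolled the period for 129 days, extending the deadline to 1 July 2008.
Although a criminal prosecution ran from 7 September 2005 to 1 December 2005, the stated rules do not make that a tolling event, so it is disregarded.
The other events in the timeline have no effect on the limitation period under the stated rules.
The 24 June 2008 filing precedes the 1 July 2008 deadline; the claim is timely.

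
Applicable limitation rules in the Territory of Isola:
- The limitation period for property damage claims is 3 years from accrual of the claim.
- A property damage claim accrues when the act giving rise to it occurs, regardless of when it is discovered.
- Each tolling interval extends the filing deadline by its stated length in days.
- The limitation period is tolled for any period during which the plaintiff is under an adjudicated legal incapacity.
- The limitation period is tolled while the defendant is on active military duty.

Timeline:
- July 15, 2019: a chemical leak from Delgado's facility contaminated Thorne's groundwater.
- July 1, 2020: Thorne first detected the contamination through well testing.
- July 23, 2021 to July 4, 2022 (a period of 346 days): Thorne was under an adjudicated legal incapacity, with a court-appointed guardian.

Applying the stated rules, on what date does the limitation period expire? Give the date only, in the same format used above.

June 26, 2023

Because the rule ties accrual to occurrence, the claim accrued on July 15, 2019, not on the July 1, 2020 discovery date.
3 years from July 15, 2019 is July 15, 2022.
The plaintiff's legal incapacity from July 23, 2021 to July 4, 2022 tolled the period for 346 days, extending the deadline to June 26, 2023.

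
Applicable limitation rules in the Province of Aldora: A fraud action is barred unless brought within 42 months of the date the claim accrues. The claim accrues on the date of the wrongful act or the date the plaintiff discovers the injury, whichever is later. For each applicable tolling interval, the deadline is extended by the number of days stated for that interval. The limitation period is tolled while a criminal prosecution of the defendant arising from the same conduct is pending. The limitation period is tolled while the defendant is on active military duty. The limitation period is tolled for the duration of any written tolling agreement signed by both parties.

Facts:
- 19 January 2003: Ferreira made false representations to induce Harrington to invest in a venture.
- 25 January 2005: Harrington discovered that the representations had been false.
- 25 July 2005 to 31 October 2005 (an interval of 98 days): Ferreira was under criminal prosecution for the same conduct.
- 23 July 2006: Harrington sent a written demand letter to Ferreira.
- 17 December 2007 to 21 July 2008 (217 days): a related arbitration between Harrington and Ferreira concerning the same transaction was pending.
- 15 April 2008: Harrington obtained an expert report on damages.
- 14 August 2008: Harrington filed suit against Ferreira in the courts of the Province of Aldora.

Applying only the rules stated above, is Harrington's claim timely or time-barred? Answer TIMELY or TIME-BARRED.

Because discovery on 25 January 2005 post-dates the 19 January 2003 act, accrual under the later-of rule falls on 25 January 2005.
The untolled deadline — 42 months after 25 January 2005 — is 25 July 2008.
Because the pending criminal prosecution ran from 25 July 2005 to 31 October 2005, the deadline is extended by 98 days to 31 October 2008.
The pending related arbitration from 17 December 2007 to 21 July 2008 does not toll the period, because no stated rule makes a pending arbitration a tolling event.
None of the other events listed affects the running of the period under the stated rules.
Filing on 14 August 2008 beat the 31 October 2008 deadline — the action is timely.

TIMELY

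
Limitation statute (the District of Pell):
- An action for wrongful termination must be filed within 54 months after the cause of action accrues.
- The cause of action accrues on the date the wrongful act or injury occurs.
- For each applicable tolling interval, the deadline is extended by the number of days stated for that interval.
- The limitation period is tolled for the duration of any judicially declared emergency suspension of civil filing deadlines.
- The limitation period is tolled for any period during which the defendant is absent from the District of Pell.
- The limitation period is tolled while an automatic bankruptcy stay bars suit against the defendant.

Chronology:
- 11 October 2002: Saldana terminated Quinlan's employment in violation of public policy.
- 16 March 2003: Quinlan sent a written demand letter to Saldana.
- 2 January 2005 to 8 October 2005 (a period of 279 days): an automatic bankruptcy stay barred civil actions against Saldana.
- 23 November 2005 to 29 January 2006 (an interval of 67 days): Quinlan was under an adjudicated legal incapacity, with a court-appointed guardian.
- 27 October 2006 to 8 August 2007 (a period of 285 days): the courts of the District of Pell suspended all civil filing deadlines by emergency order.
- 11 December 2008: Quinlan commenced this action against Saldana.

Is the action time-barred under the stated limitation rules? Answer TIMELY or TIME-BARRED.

TIME-BARRED

The claim accrued on 11 October 2002, when the wrongful act occurred.
54 months from 11 October 2002 is 11 April 2007.
The period was tolled for 279 days by the automatic bankruptcy stay (2 January 2005 to 8 October 2005), pushing the deadline to 15 January 2008.
The period was tolled for 285 days by the emergency suspension of filing deadlines (27 October 2006 to 8 August 2007), pushing the deadline to 26 October 2008.
The plaintiff's legal incapacity from 23 November 2005 to 29 January 2006 does not toll the period, because no stated rule makes the plaintiff's incapacity a tolling event.
The other events in the timeline have no effect on the limitation period under the stated rules.
Quinlan filed on 11 December 2008, after the 26 October 2008 deadline, so the action is time-barred.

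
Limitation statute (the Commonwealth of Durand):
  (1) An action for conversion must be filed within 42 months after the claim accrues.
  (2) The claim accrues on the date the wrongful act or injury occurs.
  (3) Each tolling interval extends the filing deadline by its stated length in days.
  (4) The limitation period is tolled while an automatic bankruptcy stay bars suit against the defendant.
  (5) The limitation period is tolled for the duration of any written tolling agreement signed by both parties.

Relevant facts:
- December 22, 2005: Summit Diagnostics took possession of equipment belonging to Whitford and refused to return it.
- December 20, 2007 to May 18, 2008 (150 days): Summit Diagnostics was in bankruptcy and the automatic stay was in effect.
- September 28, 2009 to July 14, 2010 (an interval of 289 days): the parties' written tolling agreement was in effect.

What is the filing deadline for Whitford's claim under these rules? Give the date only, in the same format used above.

September 4, 2010

The claim accrued on December 22, 2005, when the wrongful act occurred.
The untolled deadline — 42 months after December 22, 2005 — is June 22, 2009.
The automatic bankruptcy stay from December 20, 2007 to May 18, 2008 tolled the period for 150 days, extending the deadline to November 19, 2009.
Because the written tolling agreement ran from September 28, 2009 to July 14, 2010, the deadline is extended by 289 days to September 4, 2010.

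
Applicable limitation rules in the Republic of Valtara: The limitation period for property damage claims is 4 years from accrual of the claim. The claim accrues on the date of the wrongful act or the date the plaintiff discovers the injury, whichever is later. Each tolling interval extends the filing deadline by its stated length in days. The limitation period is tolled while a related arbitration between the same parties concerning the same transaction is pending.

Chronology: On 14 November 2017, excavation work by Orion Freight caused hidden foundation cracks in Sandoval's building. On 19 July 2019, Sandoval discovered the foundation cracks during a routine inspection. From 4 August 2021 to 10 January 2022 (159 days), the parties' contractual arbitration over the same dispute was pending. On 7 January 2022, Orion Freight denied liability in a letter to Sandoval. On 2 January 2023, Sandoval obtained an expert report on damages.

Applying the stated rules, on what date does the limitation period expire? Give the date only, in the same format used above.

25 December 2023

Because discovery on 19 July 2019 post-dates the 14 November 2017 act, accrual under the later-of rule falls on 19 July 2019.
4 years from 19 July 2019 is 19 July 2023.
Because the pending related arbitration ran from 4 August 2021 to 10 January 2022, the deadline is extended by 159 days to 25 December 2023.
The other events in the timeline have no effect on the limitation period under the stated rules.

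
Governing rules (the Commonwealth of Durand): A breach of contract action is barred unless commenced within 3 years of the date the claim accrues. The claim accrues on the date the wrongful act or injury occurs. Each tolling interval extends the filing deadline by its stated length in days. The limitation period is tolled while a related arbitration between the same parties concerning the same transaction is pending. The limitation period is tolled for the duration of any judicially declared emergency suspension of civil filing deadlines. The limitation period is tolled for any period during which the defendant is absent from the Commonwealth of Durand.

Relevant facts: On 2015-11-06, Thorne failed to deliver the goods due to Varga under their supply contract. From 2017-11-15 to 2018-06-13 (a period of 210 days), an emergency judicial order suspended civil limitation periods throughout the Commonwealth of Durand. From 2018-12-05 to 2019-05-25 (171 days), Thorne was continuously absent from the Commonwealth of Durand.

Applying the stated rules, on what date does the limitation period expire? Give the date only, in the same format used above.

The claim accrued on 2015-11-06, when the wrongful act occurred.
The untolled deadline — 3 years after 2015-11-06 — is 2018-11-06.
Because the emergency suspension of filing deadlines ran from 2017-11-15 to 2018-06-13, the deadline is extended by 210 days to 2019-06-04.
The defendant's absence from the jurisdiction from 2018-12-05 to 2019-05-25 tolled the period for 171 days, extending the deadline to 2019-11-22.

2019-11-22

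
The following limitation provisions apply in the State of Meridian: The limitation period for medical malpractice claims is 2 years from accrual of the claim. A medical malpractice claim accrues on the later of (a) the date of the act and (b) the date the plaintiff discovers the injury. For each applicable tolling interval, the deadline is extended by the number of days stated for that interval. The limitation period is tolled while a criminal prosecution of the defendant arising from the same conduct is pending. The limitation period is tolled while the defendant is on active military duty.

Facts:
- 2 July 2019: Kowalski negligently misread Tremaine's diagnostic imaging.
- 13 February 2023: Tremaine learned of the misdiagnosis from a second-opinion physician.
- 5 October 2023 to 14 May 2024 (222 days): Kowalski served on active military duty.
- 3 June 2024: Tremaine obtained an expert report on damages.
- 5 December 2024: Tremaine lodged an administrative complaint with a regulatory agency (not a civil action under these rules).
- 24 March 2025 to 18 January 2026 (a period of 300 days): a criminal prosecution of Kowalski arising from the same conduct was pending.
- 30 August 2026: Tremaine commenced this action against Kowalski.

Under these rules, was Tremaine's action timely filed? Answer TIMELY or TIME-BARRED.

The claim accrued on 13 February 2023 — the later of the 2 July 2019 act and the 13 February 2023 discovery.
Adding the 2 years base period to 13 February 2023 gives a deadline of 13 February 2025, before any tolling.
The period was tolled for 222 days by the defendant's active military service (5 October 2023 to 14 May 2024), pushing the deadline to 23 September 2025.
The period was tolled for 300 days by the pending criminal prosecution (24 March 2025 to 18 January 2026), pushing the deadline to 20 July 2026.
The other events in the timeline have no effect on the limitation period under the stated rules.
Filing on 30 August 2026 missed the 20 July 2026 deadline — the action is time-barred.

TIME-BARRED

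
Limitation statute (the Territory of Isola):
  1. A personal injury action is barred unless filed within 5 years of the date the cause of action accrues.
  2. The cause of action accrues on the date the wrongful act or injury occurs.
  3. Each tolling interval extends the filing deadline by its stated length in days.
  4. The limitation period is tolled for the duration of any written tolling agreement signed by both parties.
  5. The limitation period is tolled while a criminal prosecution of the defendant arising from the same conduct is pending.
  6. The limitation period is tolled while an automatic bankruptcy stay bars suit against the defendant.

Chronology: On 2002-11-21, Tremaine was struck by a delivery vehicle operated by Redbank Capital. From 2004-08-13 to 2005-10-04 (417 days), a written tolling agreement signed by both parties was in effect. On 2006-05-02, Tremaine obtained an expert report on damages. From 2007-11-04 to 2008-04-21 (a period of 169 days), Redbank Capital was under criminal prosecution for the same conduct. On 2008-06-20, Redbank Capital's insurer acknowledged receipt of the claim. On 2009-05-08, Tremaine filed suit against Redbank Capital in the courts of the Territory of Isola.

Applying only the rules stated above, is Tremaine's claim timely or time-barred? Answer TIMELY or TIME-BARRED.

The cause of action accrued on 2002-11-21, the date of the act.
Adding the 5 years base period to 2002-11-21 gives a deadline of 2007-11-21, before any tolling.
The written tolling agreement from 2004-08-13 to 2005-10-04 tolled the period for 417 days, extending the deadline to 2009-01-11.
The pending criminal prosecution from 2007-11-04 to 2008-04-21 tolled the period for 169 days, extending the deadline to 2009-06-29.
The other events in the timeline have no effect on the limitation period under the stated rules.
Tremaine filed on 2009-05-08, before the 2009-06-29 deadline, so the action is timely.

TIMELY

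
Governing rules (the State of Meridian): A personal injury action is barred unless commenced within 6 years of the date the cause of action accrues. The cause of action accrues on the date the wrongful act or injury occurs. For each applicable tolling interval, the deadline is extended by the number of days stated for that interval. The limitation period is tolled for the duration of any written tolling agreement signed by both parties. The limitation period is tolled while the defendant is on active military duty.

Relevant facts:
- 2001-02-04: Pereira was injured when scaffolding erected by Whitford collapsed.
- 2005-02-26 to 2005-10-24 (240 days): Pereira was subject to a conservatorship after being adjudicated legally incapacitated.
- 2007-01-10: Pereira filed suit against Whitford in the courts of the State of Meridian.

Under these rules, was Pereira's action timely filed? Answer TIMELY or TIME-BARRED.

TIMELY

The cause of action accrued on 2001-02-04, the date of the act.
The untolled deadline — 6 years after 2001-02-04 — is 2007-02-04.
No stated provision tolls the period for the plaintiff's incapacity, so the interval from 2005-02-26 to 2005-10-24 has no effect on the deadline.
The 2007-01-10 filing precedes the 2007-02-04 deadline; the claim is timely.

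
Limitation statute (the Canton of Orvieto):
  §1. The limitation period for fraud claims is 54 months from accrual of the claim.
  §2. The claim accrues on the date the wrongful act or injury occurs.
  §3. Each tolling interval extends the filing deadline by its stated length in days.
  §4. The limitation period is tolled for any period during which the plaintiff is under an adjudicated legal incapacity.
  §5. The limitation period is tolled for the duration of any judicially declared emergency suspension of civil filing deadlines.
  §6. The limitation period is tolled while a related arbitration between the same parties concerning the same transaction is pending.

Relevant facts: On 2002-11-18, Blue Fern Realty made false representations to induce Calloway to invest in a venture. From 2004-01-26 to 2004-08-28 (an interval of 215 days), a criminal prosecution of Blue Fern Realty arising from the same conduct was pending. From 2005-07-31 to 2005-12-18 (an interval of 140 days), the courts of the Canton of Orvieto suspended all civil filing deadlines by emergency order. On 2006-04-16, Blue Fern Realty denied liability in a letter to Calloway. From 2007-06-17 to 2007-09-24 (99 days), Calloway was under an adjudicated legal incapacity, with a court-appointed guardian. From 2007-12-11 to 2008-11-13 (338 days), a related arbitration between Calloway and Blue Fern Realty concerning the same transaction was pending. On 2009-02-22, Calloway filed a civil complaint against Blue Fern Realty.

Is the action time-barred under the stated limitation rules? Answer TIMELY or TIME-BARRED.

TIME-BARRED

The claim accrued on 2002-11-18, when the wrongful act occurred.
Adding the 54 months base period to 2002-11-18 gives a deadline of 2007-05-18, before any tolling.
The period was tolled for 140 days by the emergency suspension of filing deadlines (2005-07-31 to 2005-12-18), pushing the deadline to 2007-10-05.
The plaintiff's legal incapacity from 2007-06-17 to 2007-09-24 tolled the period for 99 days, extending the deadline to 2008-01-12.
The period was tolled for 338 days by the pending related arbitration (2007-12-11 to 2008-11-13), pushing the deadline to 2008-12-15.
No stated provision tolls the period for a criminal prosecution, so the interval from 2004-01-26 to 2004-08-28 has no effect on the deadline.
The other events in the timeline have no effect on the limitation period under the stated rules.
Calloway filed on 2009-02-22, after the 2008-12-15 deadline, so the action is time-barred.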